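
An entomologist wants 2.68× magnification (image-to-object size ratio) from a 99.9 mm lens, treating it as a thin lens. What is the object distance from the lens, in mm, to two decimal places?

137.18 mm

With m = dᵢ/dₒ and 1/f = 1/dₒ + 1/dᵢ, substituting dᵢ = m·dₒ gives 1/f = (1 + 1/m)/dₒ, hence dₒ = f·(1 + 1/m).
dₒ = 99.9 × (1 + 1/2.68) = 99.9 × 1.37313 ≈ 137.176 mm.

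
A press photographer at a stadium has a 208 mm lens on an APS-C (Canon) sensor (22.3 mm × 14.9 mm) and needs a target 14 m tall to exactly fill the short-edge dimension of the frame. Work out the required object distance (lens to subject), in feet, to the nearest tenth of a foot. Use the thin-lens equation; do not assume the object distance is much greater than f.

W: 14 m = 14000 mm.
Magnification m = h/W = dᵢ/dₒ; combined with 1/f = 1/dₒ + 1/dᵢ this gives dₒ = f·(1 + W/h).
dₒ = 208 mm × (1 + 14000/14.9) = 208 × 940.5973 ≈ 195644.242 mm = 195644.242/304.8 ft = 641.877 ft.

641.9 ft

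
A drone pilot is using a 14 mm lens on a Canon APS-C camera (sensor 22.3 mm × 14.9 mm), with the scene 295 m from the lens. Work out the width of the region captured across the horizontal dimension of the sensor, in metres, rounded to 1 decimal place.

dₒ: 295 m = 295000 mm.
Similar triangles through the lens centre give W/dₒ = w/dᵢ; with 1/f = 1/dₒ + 1/dᵢ this gives W = w·(dₒ − f)/f.
W = 22.3 mm × (295000 − 14) / 14 = 22.3 × 21070.4286 ≈ 469870.557 mm = 469.871 m.

469.9 m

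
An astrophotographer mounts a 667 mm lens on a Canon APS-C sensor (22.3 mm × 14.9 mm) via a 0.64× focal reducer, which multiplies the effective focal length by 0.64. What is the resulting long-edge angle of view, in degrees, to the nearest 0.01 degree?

2.99°

Effective focal length f = 667 × 0.64 = 426.88 mm.
α = 2·arctan(22.3 / (2 × 426.88)) = 2·arctan(0.02612) ≈ 2.9924°.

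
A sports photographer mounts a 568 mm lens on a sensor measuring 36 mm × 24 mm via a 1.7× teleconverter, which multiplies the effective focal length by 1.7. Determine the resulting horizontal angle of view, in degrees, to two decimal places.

2.14°

Effective focal length f = 568 × 1.7 = 965.6 mm.
α = 2·arctan(36 / (2 × 965.6)) = 2·arctan(0.01864) ≈ 2.1359°.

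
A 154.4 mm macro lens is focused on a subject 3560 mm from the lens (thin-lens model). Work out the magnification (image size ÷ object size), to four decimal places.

0.0453×

Thin lens: 1/f = 1/dₒ + 1/dᵢ → 1/dᵢ = 1/154.4 − 1/3560 = 0.0061958 mm⁻¹, so dᵢ ≈ 161.4000 mm.
Magnification m = dᵢ/dₒ = 161.4000/3560 ≈ 0.04534.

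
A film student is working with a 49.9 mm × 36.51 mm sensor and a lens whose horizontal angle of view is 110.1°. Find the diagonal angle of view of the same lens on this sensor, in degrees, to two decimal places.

121.15°

From the horizontal AOV: f = 49.9 / (2·tan(55.05°)) = 49.9 / 2.86161 ≈ 17.4377 mm.
Sensor diagonal = √(49.9² + 36.51²) = √3822.9901 ≈ 61.8303 mm.
Diagonal AOV = 2·arctan(61.8303 / (2 × 17.4377)) = 2·arctan(1.77289) ≈ 121.1495°.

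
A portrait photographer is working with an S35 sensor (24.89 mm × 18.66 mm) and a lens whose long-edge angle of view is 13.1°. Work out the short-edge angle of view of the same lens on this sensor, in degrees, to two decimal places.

From the long-edge AOV: f = 24.89 / (2·tan(6.55°)) = 24.89 / 0.22964 ≈ 108.3873 mm.
Short-edge AOV = 2·arctan(18.66 / (2 × 108.3873)) = 2·arctan(0.08608) ≈ 9.8398°.

9.84°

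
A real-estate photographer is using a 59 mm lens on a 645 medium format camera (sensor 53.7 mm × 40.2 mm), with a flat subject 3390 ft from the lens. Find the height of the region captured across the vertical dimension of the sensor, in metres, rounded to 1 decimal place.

dₒ: 3390 ft × 304.8 mm/ft = 1033271.97 mm.
Similar triangles through the lens centre give W/dₒ = h/dᵢ; with 1/f = 1/dₒ + 1/dᵢ this gives W = h·(dₒ − f)/f.
W = 40.2 mm × (1.03327e+06 − 59) / 59 = 40.2 × 17512.0842 ≈ 703985.784 mm = 703.986 m.

704.0 m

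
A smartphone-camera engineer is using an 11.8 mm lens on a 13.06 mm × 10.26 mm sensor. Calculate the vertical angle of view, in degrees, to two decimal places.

46.99°

Angle of view α = 2·arctan(h/2f) with h = 10.26 mm and f = 11.8 mm.
h/2f = 0.43475; arctan(0.43475) ≈ 23.4968°, so α ≈ 46.9936°.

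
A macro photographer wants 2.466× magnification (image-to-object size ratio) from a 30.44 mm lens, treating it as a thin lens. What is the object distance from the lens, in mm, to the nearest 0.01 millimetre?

42.78 mm

With m = dᵢ/dₒ and 1/f = 1/dₒ + 1/dᵢ, substituting dᵢ = m·dₒ gives 1/f = (1 + 1/m)/dₒ, hence dₒ = f·(1 + 1/m).
dₒ = 30.44 × (1 + 1/2.466) = 30.44 × 1.40552 ≈ 42.784 mm.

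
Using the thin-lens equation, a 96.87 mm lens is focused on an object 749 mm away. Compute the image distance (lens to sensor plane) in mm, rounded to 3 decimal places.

111.259 mm

1/dᵢ = 1/f − 1/dₒ = 1/96.87 − 1/749 = 0.0089880 mm⁻¹.
dᵢ = 1/0.0089880 ≈ 111.2595 mm.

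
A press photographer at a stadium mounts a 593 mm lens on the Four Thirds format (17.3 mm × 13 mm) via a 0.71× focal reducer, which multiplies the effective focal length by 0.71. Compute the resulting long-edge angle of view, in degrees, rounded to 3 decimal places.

2.354°

Effective focal length f = 593 × 0.71 = 421.03 mm.
α = 2·arctan(17.3 / (2 × 421.03)) = 2·arctan(0.02054) ≈ 2.3539°.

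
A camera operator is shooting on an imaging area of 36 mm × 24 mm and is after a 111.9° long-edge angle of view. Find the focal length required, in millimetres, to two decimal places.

From α = 2·arctan(w/2f) we get f = w / (2·tan(α/2)).
With w = 36 mm and α/2 = 55.95°, tan(α/2) ≈ 1.47977, so f ≈ 36 / 2.95955 ≈ 12.1640 mm.

12.16 mm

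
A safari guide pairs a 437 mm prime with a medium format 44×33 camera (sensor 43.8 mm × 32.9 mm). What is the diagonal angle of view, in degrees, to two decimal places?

Sensor diagonal = √(43.8² + 32.9²) = √3000.8500 ≈ 54.7800 mm.
Angle of view α = 2·arctan(d/2f) with d = 54.7800 mm and f = 437 mm.
d/2f = 0.06268; arctan(0.06268) ≈ 3.5865°, so α ≈ 7.1729°.

7.17°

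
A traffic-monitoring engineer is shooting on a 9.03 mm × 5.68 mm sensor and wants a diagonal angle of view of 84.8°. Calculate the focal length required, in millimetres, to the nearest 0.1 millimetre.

Sensor diagonal = √(9.03² + 5.68²) = √113.8033 ≈ 10.6679 mm.
From α = 2·arctan(d/2f) we get f = d / (2·tan(α/2)).
With d = 10.6679 mm and α/2 = 42.4°, tan(α/2) ≈ 0.91313, so f ≈ 10.6679 / 1.82625 ≈ 5.8414 mm.

5.8 mm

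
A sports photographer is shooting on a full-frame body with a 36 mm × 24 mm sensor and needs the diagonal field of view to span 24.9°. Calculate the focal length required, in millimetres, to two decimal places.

97.99 mm

Sensor diagonal = √(36² + 24²) = √1872.0000 ≈ 43.2666 mm.
From α = 2·arctan(d/2f) we get f = d / (2·tan(α/2)).
With d = 43.2666 mm and α/2 = 12.45°, tan(α/2) ≈ 0.22078, so f ≈ 43.2666 / 0.44156 ≈ 97.9861 mm.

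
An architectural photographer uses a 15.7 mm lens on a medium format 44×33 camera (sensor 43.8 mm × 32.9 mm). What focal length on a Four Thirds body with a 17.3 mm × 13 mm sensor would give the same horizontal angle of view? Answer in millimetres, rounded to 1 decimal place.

6.2 mm

Equal angle of view means equal width/f ratio, so f₂ = f₁ · (width₂/width₁) = 15.7 × 17.3/43.8.
f₂ = 15.7 × 0.39498 ≈ 6.201 mm.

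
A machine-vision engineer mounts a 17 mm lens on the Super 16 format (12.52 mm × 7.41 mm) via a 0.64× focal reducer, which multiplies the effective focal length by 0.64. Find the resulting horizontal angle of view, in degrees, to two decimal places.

59.83°

Effective focal length f = 17 × 0.64 = 10.88 mm.
α = 2·arctan(12.52 / (2 × 10.88)) = 2·arctan(0.57537) ≈ 59.8295°.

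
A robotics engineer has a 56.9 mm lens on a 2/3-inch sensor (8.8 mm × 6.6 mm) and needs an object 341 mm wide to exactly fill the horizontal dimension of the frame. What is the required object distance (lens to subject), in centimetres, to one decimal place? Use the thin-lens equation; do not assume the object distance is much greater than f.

226.2 cm

Magnification m = w/W = dᵢ/dₒ; combined with 1/f = 1/dₒ + 1/dᵢ this gives dₒ = f·(1 + W/w).
dₒ = 56.9 mm × (1 + 341/8.8) = 56.9 × 39.7500 ≈ 2261.775 mm = 226.178 cm.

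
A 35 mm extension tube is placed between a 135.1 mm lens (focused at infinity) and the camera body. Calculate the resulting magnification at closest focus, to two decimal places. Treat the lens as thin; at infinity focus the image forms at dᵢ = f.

The tube moves the image plane from f to f + e, so dᵢ = 135.1 + 35 = 170.1 mm. Focus is achieved when 1/f = 1/dₒ + 1/dᵢ, giving dₒ = 1/(1/f − 1/(f+e)).
Magnification m = dᵢ/dₒ = (f+e)·(1/f − 1/(f+e)) = e/f = 35/135.1 ≈ 0.2591.

0.26×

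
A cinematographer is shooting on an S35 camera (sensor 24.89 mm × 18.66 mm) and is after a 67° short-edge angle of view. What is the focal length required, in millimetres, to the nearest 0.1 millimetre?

14.1 mm

From α = 2·arctan(h/2f) we get f = h / (2·tan(α/2)).
With h = 18.66 mm and α/2 = 33.5°, tan(α/2) ≈ 0.66189, so f ≈ 18.66 / 1.32377 ≈ 14.0961 mm.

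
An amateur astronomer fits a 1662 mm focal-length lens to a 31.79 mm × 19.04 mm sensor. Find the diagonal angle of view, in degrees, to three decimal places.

1.277°

Sensor diagonal = √(31.79² + 19.04²) = √1373.1257 ≈ 37.0557 mm.
Angle of view α = 2·arctan(d/2f) with d = 37.0557 mm and f = 1662 mm.
d/2f = 0.01115; arctan(0.01115) ≈ 0.6387°, so α ≈ 1.2774°.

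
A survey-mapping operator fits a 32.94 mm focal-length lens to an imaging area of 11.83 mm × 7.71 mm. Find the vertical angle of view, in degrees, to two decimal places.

13.35°

Angle of view α = 2·arctan(h/2f) with h = 7.71 mm and f = 32.94 mm.
h/2f = 0.11703; arctan(0.11703) ≈ 6.6750°, so α ≈ 13.3500°.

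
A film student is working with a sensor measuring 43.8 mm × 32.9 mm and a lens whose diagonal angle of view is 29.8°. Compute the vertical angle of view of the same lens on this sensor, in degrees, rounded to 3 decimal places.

18.159°

Sensor diagonal = √(43.8² + 32.9²) = √3000.8500 ≈ 54.7800 mm.
From the diagonal AOV: f = 54.7800 / (2·tan(14.9°)) = 54.7800 / 0.53216 ≈ 102.9392 mm.
Vertical AOV = 2·arctan(32.9 / (2 × 102.9392)) = 2·arctan(0.15980) ≈ 18.1585°.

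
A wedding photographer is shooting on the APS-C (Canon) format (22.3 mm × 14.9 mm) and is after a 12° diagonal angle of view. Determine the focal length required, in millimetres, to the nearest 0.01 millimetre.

127.59 mm

Sensor diagonal = √(22.3² + 14.9²) = √719.3000 ≈ 26.8198 mm.
From α = 2·arctan(d/2f) we get f = d / (2·tan(α/2)).
With d = 26.8198 mm and α/2 = 6°, tan(α/2) ≈ 0.10510, so f ≈ 26.8198 / 0.21021 ≈ 127.5865 mm.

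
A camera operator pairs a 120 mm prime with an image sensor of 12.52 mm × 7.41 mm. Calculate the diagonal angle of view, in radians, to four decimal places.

Sensor diagonal = √(12.52² + 7.41²) = √211.6585 ≈ 14.5485 mm.
Angle of view α = 2·arctan(d/2f) with d = 14.5485 mm and f = 120 mm.
d/2f = 0.06062; arctan(0.06062) ≈ 0.0605 rad, so α ≈ 0.1211 rad.

0.1211 rad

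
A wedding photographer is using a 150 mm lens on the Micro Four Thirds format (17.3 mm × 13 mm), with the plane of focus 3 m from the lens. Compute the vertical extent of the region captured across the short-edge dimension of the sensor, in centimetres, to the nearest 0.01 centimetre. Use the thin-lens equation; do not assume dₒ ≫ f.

24.70 cm

dₒ: 3 m = 3000 mm.
Similar triangles through the lens centre give W/dₒ = h/dᵢ; with 1/f = 1/dₒ + 1/dᵢ this gives W = h·(dₒ − f)/f.
W = 13 mm × (3000 − 150) / 150 = 13 × 19.0000 ≈ 247.000 mm = 24.7 cm.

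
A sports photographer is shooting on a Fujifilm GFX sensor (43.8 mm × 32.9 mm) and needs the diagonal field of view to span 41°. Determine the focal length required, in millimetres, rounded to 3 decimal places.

Sensor diagonal = √(43.8² + 32.9²) = √3000.8500 ≈ 54.7800 mm.
From α = 2·arctan(d/2f) we get f = d / (2·tan(α/2)).
With d = 54.7800 mm and α/2 = 20.5°, tan(α/2) ≈ 0.37388, so f ≈ 54.7800 / 0.74777 ≈ 73.2579 mm.

73.258 mm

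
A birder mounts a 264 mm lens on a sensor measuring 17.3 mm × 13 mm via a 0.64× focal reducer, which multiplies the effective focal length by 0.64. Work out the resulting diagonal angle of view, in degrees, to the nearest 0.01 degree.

Effective focal length f = 264 × 0.64 = 168.96 mm.
Sensor diagonal = √(17.3² + 13²) = √468.2900 ≈ 21.6400 mm.
α = 2·arctan(21.640 / (2 × 168.96)) = 2·arctan(0.06404) ≈ 7.3283°.

7.33°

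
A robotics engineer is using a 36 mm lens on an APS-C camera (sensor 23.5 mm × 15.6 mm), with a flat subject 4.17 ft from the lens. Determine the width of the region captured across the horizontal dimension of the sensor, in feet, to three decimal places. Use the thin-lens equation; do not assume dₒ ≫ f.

2.645 ft

dₒ: 4.17 ft × 304.8 mm/ft = 1271.02 mm.
Similar triangles through the lens centre give W/dₒ = w/dᵢ; with 1/f = 1/dₒ + 1/dᵢ this gives W = w·(dₒ − f)/f.
W = 23.5 mm × (1271.02 − 36) / 36 = 23.5 × 34.3060 ≈ 806.191 mm = 806.191/304.8 ft = 2.64498 ft.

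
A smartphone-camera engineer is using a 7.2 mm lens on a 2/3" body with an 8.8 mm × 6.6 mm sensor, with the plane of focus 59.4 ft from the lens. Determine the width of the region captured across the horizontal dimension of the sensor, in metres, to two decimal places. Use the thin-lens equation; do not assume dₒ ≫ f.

22.12 m

dₒ: 59.4 ft × 304.8 mm/ft = 18105.12 mm.
Similar triangles through the lens centre give W/dₒ = w/dᵢ; with 1/f = 1/dₒ + 1/dᵢ this gives W = w·(dₒ − f)/f.
W = 8.8 mm × (18105.1 − 7.2) / 7.2 = 8.8 × 2513.5999 ≈ 22119.679 mm = 22.1197 m.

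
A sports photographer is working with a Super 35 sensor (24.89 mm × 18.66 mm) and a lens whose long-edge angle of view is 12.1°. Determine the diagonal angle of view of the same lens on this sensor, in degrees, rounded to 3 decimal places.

15.091°

From the long-edge AOV: f = 24.89 / (2·tan(6.05°)) = 24.89 / 0.21197 ≈ 117.4205 mm.
Sensor diagonal = √(24.89² + 18.66²) = √967.7077 ≈ 31.1080 mm.
Diagonal AOV = 2·arctan(31.1080 / (2 × 117.4205)) = 2·arctan(0.13246) ≈ 15.0914°.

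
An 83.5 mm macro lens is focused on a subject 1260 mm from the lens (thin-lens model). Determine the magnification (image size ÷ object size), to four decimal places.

0.0710×

Thin lens: 1/f = 1/dₒ + 1/dᵢ → 1/dᵢ = 1/83.5 − 1/1260 = 0.0111824 mm⁻¹, so dᵢ ≈ 89.4263 mm.
Magnification m = dᵢ/dₒ = 89.4263/1260 ≈ 0.07097.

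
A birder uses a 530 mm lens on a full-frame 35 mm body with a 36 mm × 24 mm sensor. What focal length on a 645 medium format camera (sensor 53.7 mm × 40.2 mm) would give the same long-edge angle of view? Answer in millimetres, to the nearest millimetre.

Equal angle of view means equal width/f ratio, so f₂ = f₁ · (width₂/width₁) = 530 × 53.7/36.
f₂ = 530 × 1.49167 ≈ 790.583 mm.

791 mm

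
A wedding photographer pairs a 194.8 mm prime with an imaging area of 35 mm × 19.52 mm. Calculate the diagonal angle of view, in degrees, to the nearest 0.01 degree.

11.75°

Sensor diagonal = √(35² + 19.52²) = √1606.0304 ≈ 40.0753 mm.
Angle of view α = 2·arctan(d/2f) with d = 40.0753 mm and f = 194.8 mm.
d/2f = 0.10286; arctan(0.10286) ≈ 5.8729°, so α ≈ 11.7459°.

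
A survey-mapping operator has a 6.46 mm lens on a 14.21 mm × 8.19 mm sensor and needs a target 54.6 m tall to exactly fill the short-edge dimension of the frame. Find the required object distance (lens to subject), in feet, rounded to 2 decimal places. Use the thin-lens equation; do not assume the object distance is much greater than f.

W: 54.6 m = 54600 mm.
Magnification m = h/W = dᵢ/dₒ; combined with 1/f = 1/dₒ + 1/dᵢ this gives dₒ = f·(1 + W/h).
dₒ = 6.46 mm × (1 + 54600/8.19) = 6.46 × 6667.6667 ≈ 43073.127 mm = 43073.127/304.8 ft = 141.316 ft.

141.32 ft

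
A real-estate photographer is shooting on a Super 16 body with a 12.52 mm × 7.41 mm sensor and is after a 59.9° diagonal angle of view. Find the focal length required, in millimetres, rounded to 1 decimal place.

Sensor diagonal = √(12.52² + 7.41²) = √211.6585 ≈ 14.5485 mm.
From α = 2·arctan(d/2f) we get f = d / (2·tan(α/2)).
With d = 14.5485 mm and α/2 = 29.95°, tan(α/2) ≈ 0.57619, so f ≈ 14.5485 / 1.15237 ≈ 12.6248 mm.

12.6 mm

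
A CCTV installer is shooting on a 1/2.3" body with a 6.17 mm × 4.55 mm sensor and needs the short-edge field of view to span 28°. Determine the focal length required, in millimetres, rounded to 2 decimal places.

9.12 mm

From α = 2·arctan(h/2f) we get f = h / (2·tan(α/2)).
With h = 4.55 mm and α/2 = 14°, tan(α/2) ≈ 0.24933, so f ≈ 4.55 / 0.49866 ≈ 9.1245 mm.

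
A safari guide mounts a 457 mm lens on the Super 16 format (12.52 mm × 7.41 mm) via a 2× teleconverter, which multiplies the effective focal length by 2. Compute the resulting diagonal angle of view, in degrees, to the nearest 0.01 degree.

Effective focal length f = 457 × 2 = 914 mm.
Sensor diagonal = √(12.52² + 7.41²) = √211.6585 ≈ 14.5485 mm.
α = 2·arctan(14.548 / (2 × 914)) = 2·arctan(0.00796) ≈ 0.9120°.

0.91°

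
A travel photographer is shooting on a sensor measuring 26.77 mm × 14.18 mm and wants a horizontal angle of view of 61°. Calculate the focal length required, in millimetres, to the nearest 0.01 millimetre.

From α = 2·arctan(w/2f) we get f = w / (2·tan(α/2)).
With w = 26.77 mm and α/2 = 30.5°, tan(α/2) ≈ 0.58905, so f ≈ 26.77 / 1.17809 ≈ 22.7232 mm.

22.72 mm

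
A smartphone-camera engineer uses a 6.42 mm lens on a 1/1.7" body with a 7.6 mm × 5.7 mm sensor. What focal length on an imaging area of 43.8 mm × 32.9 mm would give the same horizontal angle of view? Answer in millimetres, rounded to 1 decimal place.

37.0 mm

Equal angle of view means equal width/f ratio, so f₂ = f₁ · (width₂/width₁) = 6.42 × 43.8/7.6.
f₂ = 6.42 × 5.76316 ≈ 36.999 mm.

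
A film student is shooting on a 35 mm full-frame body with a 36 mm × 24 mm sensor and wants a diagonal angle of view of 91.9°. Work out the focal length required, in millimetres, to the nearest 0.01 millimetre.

Sensor diagonal = √(36² + 24²) = √1872.0000 ≈ 43.2666 mm.
From α = 2·arctan(d/2f) we get f = d / (2·tan(α/2)).
With d = 43.2666 mm and α/2 = 45.95°, tan(α/2) ≈ 1.03372, so f ≈ 43.2666 / 2.06745 ≈ 20.9276 mm.

20.93 mm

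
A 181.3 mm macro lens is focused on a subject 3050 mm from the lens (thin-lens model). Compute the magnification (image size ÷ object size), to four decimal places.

Thin lens: 1/f = 1/dₒ + 1/dᵢ → 1/dᵢ = 1/181.3 − 1/3050 = 0.0051879 mm⁻¹, so dᵢ ≈ 192.7580 mm.
Magnification m = dᵢ/dₒ = 192.7580/3050 ≈ 0.06320.

0.0632×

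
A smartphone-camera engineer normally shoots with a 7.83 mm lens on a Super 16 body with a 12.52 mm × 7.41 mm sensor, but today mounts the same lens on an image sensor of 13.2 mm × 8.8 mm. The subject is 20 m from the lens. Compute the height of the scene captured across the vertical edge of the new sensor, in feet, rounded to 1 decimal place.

73.7 ft

The focal length stays 7.83 mm; the relevant sensor dimension is now h = 8.8 mm. Object distance dₒ = 20 m = 20000 mm.
Thin-lens field height W = h·(dₒ − f)/f = 8.8 × (20000 − 7.83)/7.83 ≈ 22468.850 mm = 22468.850/304.8 ft = 73.7167 ft.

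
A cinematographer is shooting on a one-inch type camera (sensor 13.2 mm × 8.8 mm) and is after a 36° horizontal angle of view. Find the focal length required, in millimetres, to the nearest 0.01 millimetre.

From α = 2·arctan(w/2f) we get f = w / (2·tan(α/2)).
With w = 13.2 mm and α/2 = 18°, tan(α/2) ≈ 0.32492, so f ≈ 13.2 / 0.64984 ≈ 20.3127 mm.

20.31 mm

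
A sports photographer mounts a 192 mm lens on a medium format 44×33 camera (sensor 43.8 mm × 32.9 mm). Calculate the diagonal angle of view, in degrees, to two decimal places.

Sensor diagonal = √(43.8² + 32.9²) = √3000.8500 ≈ 54.7800 mm.
Angle of view α = 2·arctan(d/2f) with d = 54.7800 mm and f = 192 mm.
d/2f = 0.14266; arctan(0.14266) ≈ 8.1188°, so α ≈ 16.2376°.

16.24°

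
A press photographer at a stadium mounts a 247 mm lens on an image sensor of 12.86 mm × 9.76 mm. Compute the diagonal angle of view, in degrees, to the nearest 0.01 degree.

Sensor diagonal = √(12.86² + 9.76²) = √260.6372 ≈ 16.1443 mm.
Angle of view α = 2·arctan(d/2f) with d = 16.1443 mm and f = 247 mm.
d/2f = 0.03268; arctan(0.03268) ≈ 1.8718°, so α ≈ 3.7436°.

3.74°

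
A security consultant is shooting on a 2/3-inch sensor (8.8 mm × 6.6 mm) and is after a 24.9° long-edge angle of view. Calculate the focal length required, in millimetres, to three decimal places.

19.929 mm

From α = 2·arctan(w/2f) we get f = w / (2·tan(α/2)).
With w = 8.8 mm and α/2 = 12.45°, tan(α/2) ≈ 0.22078, so f ≈ 8.8 / 0.44156 ≈ 19.9294 mm.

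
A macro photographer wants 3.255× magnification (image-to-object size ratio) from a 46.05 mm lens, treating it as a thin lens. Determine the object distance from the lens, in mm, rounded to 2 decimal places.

60.20 mm

With m = dᵢ/dₒ and 1/f = 1/dₒ + 1/dᵢ, substituting dᵢ = m·dₒ gives 1/f = (1 + 1/m)/dₒ, hence dₒ = f·(1 + 1/m).
dₒ = 46.05 × (1 + 1/3.255) = 46.05 × 1.30722 ≈ 60.197 mm.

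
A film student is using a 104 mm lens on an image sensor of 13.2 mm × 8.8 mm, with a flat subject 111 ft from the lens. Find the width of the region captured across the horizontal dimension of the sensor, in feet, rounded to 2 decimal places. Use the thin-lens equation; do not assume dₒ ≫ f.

14.05 ft

dₒ: 111 ft × 304.8 mm/ft = 33832.80 mm.
Similar triangles through the lens centre give W/dₒ = w/dᵢ; with 1/f = 1/dₒ + 1/dᵢ this gives W = w·(dₒ − f)/f.
W = 13.2 mm × (33832.8 − 104) / 104 = 13.2 × 324.3154 ≈ 4280.963 mm = 4280.963/304.8 ft = 14.0452 ft.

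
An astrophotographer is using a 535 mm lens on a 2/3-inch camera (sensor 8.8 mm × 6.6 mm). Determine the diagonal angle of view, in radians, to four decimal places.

Sensor diagonal = √(8.8² + 6.6²) = √121.0000 ≈ 11.0000 mm.
Angle of view α = 2·arctan(d/2f) with d = 11.0000 mm and f = 535 mm.
d/2f = 0.01028; arctan(0.01028) ≈ 0.0103 rad, so α ≈ 0.0206 rad.

0.0206 rad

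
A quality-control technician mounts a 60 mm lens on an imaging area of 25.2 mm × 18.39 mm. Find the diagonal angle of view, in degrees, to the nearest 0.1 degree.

Sensor diagonal = √(25.2² + 18.39²) = √973.2321 ≈ 31.1967 mm.
Angle of view α = 2·arctan(d/2f) with d = 31.1967 mm and f = 60 mm.
d/2f = 0.25997; arctan(0.25997) ≈ 14.5727°, so α ≈ 29.1455°.

29.1°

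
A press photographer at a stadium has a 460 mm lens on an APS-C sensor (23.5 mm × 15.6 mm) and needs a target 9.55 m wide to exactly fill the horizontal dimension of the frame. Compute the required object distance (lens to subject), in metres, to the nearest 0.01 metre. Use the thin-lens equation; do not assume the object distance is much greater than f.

W: 9.55 m = 9550 mm.
Magnification m = w/W = dᵢ/dₒ; combined with 1/f = 1/dₒ + 1/dᵢ this gives dₒ = f·(1 + W/w).
dₒ = 460 mm × (1 + 9550/23.5) = 460 × 407.3830 ≈ 187396.170 mm = 187.396 m.

187.40 m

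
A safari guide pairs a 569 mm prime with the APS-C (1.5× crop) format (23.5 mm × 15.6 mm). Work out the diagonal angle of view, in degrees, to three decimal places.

2.840°

Sensor diagonal = √(23.5² + 15.6²) = √795.6100 ≈ 28.2066 mm.
Angle of view α = 2·arctan(d/2f) with d = 28.2066 mm and f = 569 mm.
d/2f = 0.02479; arctan(0.02479) ≈ 1.4198°, so α ≈ 2.8397°.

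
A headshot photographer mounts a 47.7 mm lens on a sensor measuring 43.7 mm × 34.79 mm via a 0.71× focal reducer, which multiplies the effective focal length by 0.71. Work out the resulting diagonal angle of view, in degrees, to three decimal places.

79.022°

Effective focal length f = 47.7 × 0.71 = 33.867 mm.
Sensor diagonal = √(43.7² + 34.79²) = √3120.0341 ≈ 55.8573 mm.
α = 2·arctan(55.857 / (2 × 33.867)) = 2·arctan(0.82466) ≈ 79.0218°.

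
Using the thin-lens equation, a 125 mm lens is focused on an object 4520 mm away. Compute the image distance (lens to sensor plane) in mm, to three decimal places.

128.555 mm

1/dᵢ = 1/f − 1/dₒ = 1/125 − 1/4520 = 0.0077788 mm⁻¹.
dᵢ = 1/0.0077788 ≈ 128.5552 mm.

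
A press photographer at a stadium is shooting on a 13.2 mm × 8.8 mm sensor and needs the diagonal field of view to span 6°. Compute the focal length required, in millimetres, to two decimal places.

Sensor diagonal = √(13.2² + 8.8²) = √251.6800 ≈ 15.8644 mm.
From α = 2·arctan(d/2f) we get f = d / (2·tan(α/2)).
With d = 15.8644 mm and α/2 = 3°, tan(α/2) ≈ 0.05241, so f ≈ 15.8644 / 0.10482 ≈ 151.3556 mm.

151.36 mm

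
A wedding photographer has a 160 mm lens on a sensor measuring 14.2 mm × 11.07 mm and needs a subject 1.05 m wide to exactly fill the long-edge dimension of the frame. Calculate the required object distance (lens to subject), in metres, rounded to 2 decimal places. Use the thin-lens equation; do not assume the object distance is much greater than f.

W: 1.05 m = 1050 mm.
Magnification m = w/W = dᵢ/dₒ; combined with 1/f = 1/dₒ + 1/dᵢ this gives dₒ = f·(1 + W/w).
dₒ = 160 mm × (1 + 1050/14.2) = 160 × 74.9437 ≈ 11990.986 mm = 11.991 m.

11.99 m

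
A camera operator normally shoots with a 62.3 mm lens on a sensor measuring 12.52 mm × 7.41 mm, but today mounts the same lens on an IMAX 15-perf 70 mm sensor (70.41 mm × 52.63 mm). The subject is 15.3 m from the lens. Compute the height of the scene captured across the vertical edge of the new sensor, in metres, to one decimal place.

The focal length stays 62.3 mm; the relevant sensor dimension is now h = 52.63 mm. Object distance dₒ = 15.3 m = 15300 mm.
Thin-lens field height W = h·(dₒ − f)/f = 52.63 × (15300 − 62.3)/62.3 ≈ 12872.555 mm = 12.8726 m.

12.9 m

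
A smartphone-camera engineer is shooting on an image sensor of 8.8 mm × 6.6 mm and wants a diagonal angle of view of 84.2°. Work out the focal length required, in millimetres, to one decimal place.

Sensor diagonal = √(8.8² + 6.6²) = √121.0000 ≈ 11.0000 mm.
From α = 2·arctan(d/2f) we get f = d / (2·tan(α/2)).
With d = 11.0000 mm and α/2 = 42.1°, tan(α/2) ≈ 0.90357, so f ≈ 11.0000 / 1.80714 ≈ 6.0870 mm.

6.1 mm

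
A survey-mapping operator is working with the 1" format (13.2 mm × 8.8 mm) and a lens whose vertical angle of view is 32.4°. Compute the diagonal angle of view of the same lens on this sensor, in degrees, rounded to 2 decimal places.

55.29°

From the vertical AOV: f = 8.8 / (2·tan(16.2°)) = 8.8 / 0.58105 ≈ 15.1449 mm.
Sensor diagonal = √(13.2² + 8.8²) = √251.6800 ≈ 15.8644 mm.
Diagonal AOV = 2·arctan(15.8644 / (2 × 15.1449)) = 2·arctan(0.52375) ≈ 55.2870°.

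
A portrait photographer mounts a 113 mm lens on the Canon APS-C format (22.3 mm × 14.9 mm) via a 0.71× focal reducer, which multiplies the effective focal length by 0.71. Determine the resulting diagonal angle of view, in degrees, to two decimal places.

18.98°

Effective focal length f = 113 × 0.71 = 80.23 mm.
Sensor diagonal = √(22.3² + 14.9²) = √719.3000 ≈ 26.8198 mm.
α = 2·arctan(26.820 / (2 × 80.23)) = 2·arctan(0.16714) ≈ 18.9778°.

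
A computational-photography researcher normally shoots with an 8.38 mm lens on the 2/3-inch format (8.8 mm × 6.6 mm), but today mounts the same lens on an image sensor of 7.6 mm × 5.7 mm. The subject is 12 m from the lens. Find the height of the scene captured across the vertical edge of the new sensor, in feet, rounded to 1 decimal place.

26.8 ft

The focal length stays 8.38 mm; the relevant sensor dimension is now h = 5.7 mm. Object distance dₒ = 12 m = 12000 mm.
Thin-lens field height W = h·(dₒ − f)/f = 5.7 × (12000 − 8.38)/8.38 ≈ 8156.591 mm = 8156.591/304.8 ft = 26.7605 ft.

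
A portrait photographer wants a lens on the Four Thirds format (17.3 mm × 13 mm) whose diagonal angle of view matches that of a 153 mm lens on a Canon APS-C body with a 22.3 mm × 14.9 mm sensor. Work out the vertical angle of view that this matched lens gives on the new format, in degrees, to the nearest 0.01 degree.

Sensor diagonal = √(22.3² + 14.9²) = √719.3000 ≈ 26.8198 mm.
Sensor diagonal = √(17.3² + 13²) = √468.2900 ≈ 21.6400 mm.
Equal diagonal AOV ⇒ f₂ = f₁ · 21.6400/26.8198 = 153 × 0.80687 ≈ 123.4508 mm.
Vertical AOV on the new format = 2·arctan(13 / (2 × 123.4508)) = 2·arctan(0.05265) ≈ 6.0280°.

6.03°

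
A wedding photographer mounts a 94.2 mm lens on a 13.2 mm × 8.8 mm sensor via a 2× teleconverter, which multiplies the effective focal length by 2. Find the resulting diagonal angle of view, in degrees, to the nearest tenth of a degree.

Effective focal length f = 94.2 × 2 = 188.4 mm.
Sensor diagonal = √(13.2² + 8.8²) = √251.6800 ≈ 15.8644 mm.
α = 2·arctan(15.864 / (2 × 188.4)) = 2·arctan(0.04210) ≈ 4.8218°.

4.8°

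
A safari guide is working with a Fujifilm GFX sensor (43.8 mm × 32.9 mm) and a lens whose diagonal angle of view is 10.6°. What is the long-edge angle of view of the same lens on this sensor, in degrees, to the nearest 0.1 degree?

8.5°

Sensor diagonal = √(43.8² + 32.9²) = √3000.8500 ≈ 54.7800 mm.
From the diagonal AOV: f = 54.7800 / (2·tan(5.3°)) = 54.7800 / 0.18553 ≈ 295.2553 mm.
Long-edge AOV = 2·arctan(43.8 / (2 × 295.2553)) = 2·arctan(0.07417) ≈ 8.4841°.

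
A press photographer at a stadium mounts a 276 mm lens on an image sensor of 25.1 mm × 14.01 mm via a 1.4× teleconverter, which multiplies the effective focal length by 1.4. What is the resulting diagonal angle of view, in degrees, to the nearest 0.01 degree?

Effective focal length f = 276 × 1.4 = 386.4 mm.
Sensor diagonal = √(25.1² + 14.01²) = √826.2901 ≈ 28.7453 mm.
α = 2·arctan(28.745 / (2 × 386.4)) = 2·arctan(0.03720) ≈ 4.2604°.

4.26°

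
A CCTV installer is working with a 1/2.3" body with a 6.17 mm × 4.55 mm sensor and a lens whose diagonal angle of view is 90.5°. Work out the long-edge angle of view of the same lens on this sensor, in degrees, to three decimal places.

78.145°

Sensor diagonal = √(6.17² + 4.55²) = √58.7714 ≈ 7.6663 mm.
From the diagonal AOV: f = 7.6663 / (2·tan(45.25°)) = 7.6663 / 2.01753 ≈ 3.7998 mm.
Long-edge AOV = 2·arctan(6.17 / (2 × 3.7998)) = 2·arctan(0.81188) ≈ 78.1449°.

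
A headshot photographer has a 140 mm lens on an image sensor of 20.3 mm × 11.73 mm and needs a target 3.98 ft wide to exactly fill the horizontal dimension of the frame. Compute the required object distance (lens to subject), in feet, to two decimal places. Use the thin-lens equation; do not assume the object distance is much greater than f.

27.91 ft

W: 3.98 ft × 304.8 mm/ft = 1213.10 mm.
Magnification m = w/W = dᵢ/dₒ; combined with 1/f = 1/dₒ + 1/dᵢ this gives dₒ = f·(1 + W/w).
dₒ = 140 mm × (1 + 1213.1/20.3) = 140 × 60.7588 ≈ 8506.234 mm = 8506.234/304.8 ft = 27.9076 ft.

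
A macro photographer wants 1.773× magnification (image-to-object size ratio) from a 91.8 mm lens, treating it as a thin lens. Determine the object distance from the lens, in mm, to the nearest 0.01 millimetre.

143.58 mm

With m = dᵢ/dₒ and 1/f = 1/dₒ + 1/dᵢ, substituting dᵢ = m·dₒ gives 1/f = (1 + 1/m)/dₒ, hence dₒ = f·(1 + 1/m).
dₒ = 91.8 × (1 + 1/1.773) = 91.8 × 1.56402 ≈ 143.577 mm.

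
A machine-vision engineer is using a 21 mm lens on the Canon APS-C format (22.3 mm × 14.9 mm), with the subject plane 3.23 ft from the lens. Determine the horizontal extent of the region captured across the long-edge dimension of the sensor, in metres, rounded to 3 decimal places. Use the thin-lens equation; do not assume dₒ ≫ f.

dₒ: 3.23 ft × 304.8 mm/ft = 984.50 mm.
Similar triangles through the lens centre give W/dₒ = w/dᵢ; with 1/f = 1/dₒ + 1/dᵢ this gives W = w·(dₒ − f)/f.
W = 22.3 mm × (984.504 − 21) / 21 = 22.3 × 45.8811 ≈ 1023.149 mm = 1.02315 m.

1.023 m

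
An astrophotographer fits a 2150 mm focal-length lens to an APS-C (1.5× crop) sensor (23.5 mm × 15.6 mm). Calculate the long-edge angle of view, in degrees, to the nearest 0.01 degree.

0.63°

Angle of view α = 2·arctan(w/2f) with w = 23.5 mm and f = 2150 mm.
w/2f = 0.00547; arctan(0.00547) ≈ 0.3131°, so α ≈ 0.6262°.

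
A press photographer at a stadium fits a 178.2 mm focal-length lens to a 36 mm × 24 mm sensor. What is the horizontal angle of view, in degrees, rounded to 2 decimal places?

11.54°

Angle of view α = 2·arctan(w/2f) with w = 36 mm and f = 178.2 mm.
w/2f = 0.10101; arctan(0.10101) ≈ 5.7679°, so α ≈ 11.5358°.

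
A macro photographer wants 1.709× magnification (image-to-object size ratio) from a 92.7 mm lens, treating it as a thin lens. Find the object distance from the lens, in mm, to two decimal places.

146.94 mm

With m = dᵢ/dₒ and 1/f = 1/dₒ + 1/dᵢ, substituting dᵢ = m·dₒ gives 1/f = (1 + 1/m)/dₒ, hence dₒ = f·(1 + 1/m).
dₒ = 92.7 × (1 + 1/1.709) = 92.7 × 1.58514 ≈ 146.942 mm.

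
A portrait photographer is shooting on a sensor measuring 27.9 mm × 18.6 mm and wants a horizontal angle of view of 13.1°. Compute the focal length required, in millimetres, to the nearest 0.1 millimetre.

121.5 mm

From α = 2·arctan(w/2f) we get f = w / (2·tan(α/2)).
With w = 27.9 mm and α/2 = 6.55°, tan(α/2) ≈ 0.11482, so f ≈ 27.9 / 0.22964 ≈ 121.4948 mm.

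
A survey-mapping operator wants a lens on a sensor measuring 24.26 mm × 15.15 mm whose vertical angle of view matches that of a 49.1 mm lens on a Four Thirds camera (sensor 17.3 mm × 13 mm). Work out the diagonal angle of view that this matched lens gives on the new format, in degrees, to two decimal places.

Equal vertical AOV ⇒ f₂ = f₁ · 15.15/13 = 49.1 × 1.16538 ≈ 57.2204 mm.
Sensor diagonal = √(24.26² + 15.15²) = √818.0701 ≈ 28.6019 mm.
Diagonal AOV on the new format = 2·arctan(28.6019 / (2 × 57.2204)) = 2·arctan(0.24993) ≈ 28.0647°.

28.06°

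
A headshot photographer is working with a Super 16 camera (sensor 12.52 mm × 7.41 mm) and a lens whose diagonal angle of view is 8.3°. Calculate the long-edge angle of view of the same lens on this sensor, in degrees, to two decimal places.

Sensor diagonal = √(12.52² + 7.41²) = √211.6585 ≈ 14.5485 mm.
From the diagonal AOV: f = 14.5485 / (2·tan(4.15°)) = 14.5485 / 0.14512 ≈ 100.2541 mm.
Long-edge AOV = 2·arctan(12.52 / (2 × 100.2541)) = 2·arctan(0.06244) ≈ 7.1460°.

7.15°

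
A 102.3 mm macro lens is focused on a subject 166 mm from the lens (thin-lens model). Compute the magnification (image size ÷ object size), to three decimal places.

1.606×

Thin lens: 1/f = 1/dₒ + 1/dᵢ → 1/dᵢ = 1/102.3 − 1/166 = 0.0037511 mm⁻¹, so dᵢ ≈ 266.5903 mm.
Magnification m = dᵢ/dₒ = 266.5903/166 ≈ 1.60597.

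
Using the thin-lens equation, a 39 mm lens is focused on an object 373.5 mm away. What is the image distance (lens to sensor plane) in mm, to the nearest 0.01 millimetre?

43.55 mm

1/dᵢ = 1/f − 1/dₒ = 1/39 − 1/373.5 = 0.0229636 mm⁻¹.
dᵢ = 1/0.0229636 ≈ 43.5471 mm.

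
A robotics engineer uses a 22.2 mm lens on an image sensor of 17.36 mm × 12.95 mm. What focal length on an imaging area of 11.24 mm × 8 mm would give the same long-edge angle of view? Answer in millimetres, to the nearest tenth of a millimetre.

14.4 mm

Equal angle of view means equal width/f ratio, so f₂ = f₁ · (width₂/width₁) = 22.2 × 11.24/17.36.
f₂ = 22.2 × 0.64747 ≈ 14.374 mm.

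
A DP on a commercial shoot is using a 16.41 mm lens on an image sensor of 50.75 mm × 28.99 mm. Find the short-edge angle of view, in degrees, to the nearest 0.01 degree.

82.91°

Angle of view α = 2·arctan(h/2f) with h = 28.99 mm and f = 16.41 mm.
h/2f = 0.88330; arctan(0.88330) ≈ 41.4543°, so α ≈ 82.9085°.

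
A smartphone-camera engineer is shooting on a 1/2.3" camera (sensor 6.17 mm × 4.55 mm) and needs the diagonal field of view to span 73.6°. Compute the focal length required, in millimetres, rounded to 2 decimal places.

5.12 mm

Sensor diagonal = √(6.17² + 4.55²) = √58.7714 ≈ 7.6663 mm.
From α = 2·arctan(d/2f) we get f = d / (2·tan(α/2)).
With d = 7.6663 mm and α/2 = 36.8°, tan(α/2) ≈ 0.74810, so f ≈ 7.6663 / 1.49619 ≈ 5.1238 mm.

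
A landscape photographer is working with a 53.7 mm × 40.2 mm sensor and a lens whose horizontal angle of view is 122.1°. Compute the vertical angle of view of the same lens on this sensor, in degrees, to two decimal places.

107.08°

From the horizontal AOV: f = 53.7 / (2·tan(61.05°)) = 53.7 / 3.61553 ≈ 14.8526 mm.
Vertical AOV = 2·arctan(40.2 / (2 × 14.8526)) = 2·arctan(1.35330) ≈ 107.0761°.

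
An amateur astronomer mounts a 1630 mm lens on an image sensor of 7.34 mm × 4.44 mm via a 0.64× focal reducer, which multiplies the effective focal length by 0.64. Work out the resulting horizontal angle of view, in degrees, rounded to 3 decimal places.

0.403°

Effective focal length f = 1630 × 0.64 = 1043.2 mm.
α = 2·arctan(7.34 / (2 × 1043.2)) = 2·arctan(0.00352) ≈ 0.4031°.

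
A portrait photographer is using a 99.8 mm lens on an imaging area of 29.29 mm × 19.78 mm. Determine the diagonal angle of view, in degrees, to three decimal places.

20.083°

Sensor diagonal = √(29.29² + 19.78²) = √1249.1525 ≈ 35.3434 mm.
Angle of view α = 2·arctan(d/2f) with d = 35.3434 mm and f = 99.8 mm.
d/2f = 0.17707; arctan(0.17707) ≈ 10.0413°, so α ≈ 20.0827°.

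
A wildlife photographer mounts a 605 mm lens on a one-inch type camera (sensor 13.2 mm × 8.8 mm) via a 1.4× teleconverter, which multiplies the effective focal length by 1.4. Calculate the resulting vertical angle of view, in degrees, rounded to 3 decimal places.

Effective focal length f = 605 × 1.4 = 847 mm.
α = 2·arctan(8.8 / (2 × 847)) = 2·arctan(0.00519) ≈ 0.5953°.

0.595°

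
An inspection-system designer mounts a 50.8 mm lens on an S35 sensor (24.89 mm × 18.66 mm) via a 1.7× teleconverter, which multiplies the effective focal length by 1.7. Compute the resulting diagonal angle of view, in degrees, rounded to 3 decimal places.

20.420°

Effective focal length f = 50.8 × 1.7 = 86.36 mm.
Sensor diagonal = √(24.89² + 18.66²) = √967.7077 ≈ 31.1080 mm.
α = 2·arctan(31.108 / (2 × 86.36)) = 2·arctan(0.18011) ≈ 20.4198°.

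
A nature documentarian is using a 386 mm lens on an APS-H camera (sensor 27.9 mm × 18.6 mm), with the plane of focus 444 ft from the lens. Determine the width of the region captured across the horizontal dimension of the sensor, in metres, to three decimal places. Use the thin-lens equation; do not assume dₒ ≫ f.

9.754 m

dₒ: 444 ft × 304.8 mm/ft = 135331.20 mm.
Similar triangles through the lens centre give W/dₒ = w/dᵢ; with 1/f = 1/dₒ + 1/dᵢ this gives W = w·(dₒ − f)/f.
W = 27.9 mm × (135331 − 386) / 386 = 27.9 × 349.5990 ≈ 9753.811 mm = 9.75381 m.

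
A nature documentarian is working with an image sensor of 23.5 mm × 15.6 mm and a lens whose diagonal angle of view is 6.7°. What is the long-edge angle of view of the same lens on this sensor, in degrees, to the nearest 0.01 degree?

5.58°

Sensor diagonal = √(23.5² + 15.6²) = √795.6100 ≈ 28.2066 mm.
From the diagonal AOV: f = 28.2066 / (2·tan(3.35°)) = 28.2066 / 0.11707 ≈ 240.9365 mm.
Long-edge AOV = 2·arctan(23.5 / (2 × 240.9365)) = 2·arctan(0.04877) ≈ 5.5840°.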